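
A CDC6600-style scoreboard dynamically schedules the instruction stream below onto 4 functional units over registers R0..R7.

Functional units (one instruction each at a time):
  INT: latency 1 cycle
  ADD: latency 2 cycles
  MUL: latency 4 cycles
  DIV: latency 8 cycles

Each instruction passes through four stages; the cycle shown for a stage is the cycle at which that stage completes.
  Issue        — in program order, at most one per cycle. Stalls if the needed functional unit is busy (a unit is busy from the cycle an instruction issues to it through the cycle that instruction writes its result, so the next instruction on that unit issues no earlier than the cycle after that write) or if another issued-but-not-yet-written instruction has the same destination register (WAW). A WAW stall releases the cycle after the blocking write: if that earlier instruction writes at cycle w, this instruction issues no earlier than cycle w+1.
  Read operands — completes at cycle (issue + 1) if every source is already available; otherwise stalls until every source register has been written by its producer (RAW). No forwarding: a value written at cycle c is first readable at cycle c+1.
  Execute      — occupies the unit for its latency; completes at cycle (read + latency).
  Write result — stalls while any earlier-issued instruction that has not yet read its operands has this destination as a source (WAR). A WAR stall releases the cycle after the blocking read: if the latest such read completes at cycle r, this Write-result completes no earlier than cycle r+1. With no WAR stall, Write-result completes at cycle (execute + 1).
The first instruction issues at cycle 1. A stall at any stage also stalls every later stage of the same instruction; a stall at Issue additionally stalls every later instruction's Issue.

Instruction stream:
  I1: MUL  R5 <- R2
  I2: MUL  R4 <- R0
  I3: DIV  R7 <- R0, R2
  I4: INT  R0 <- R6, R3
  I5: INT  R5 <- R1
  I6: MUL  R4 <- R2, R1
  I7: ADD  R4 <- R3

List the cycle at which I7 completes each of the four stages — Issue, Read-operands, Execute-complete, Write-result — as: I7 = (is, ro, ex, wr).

I7 = (22, 23, 25, 26)

[1] I1 dispatched to MUL
[2] I1 operands ready
[6] I1 complete
[7] R5←I1
[8] I2 dispatched to MUL
[9] I2 operands ready; I3 dispatched to DIV
[10] I3 operands ready; I4 dispatched to INT
[11] I4 operands ready
[12] I4 complete
[13] I2 complete; R0←I4
[14] R4←I2; I5 dispatched to INT
[15] I5 operands ready; I6 dispatched to MUL
[16] I5 complete; I6 operands ready
[17] R5←I5
[18] I3 complete
[19] R7←I3
[20] I6 complete
[21] R4←I6
[22] I7 dispatched to ADD
[23] I7 operands ready
[25] I7 complete
[26] R4←I7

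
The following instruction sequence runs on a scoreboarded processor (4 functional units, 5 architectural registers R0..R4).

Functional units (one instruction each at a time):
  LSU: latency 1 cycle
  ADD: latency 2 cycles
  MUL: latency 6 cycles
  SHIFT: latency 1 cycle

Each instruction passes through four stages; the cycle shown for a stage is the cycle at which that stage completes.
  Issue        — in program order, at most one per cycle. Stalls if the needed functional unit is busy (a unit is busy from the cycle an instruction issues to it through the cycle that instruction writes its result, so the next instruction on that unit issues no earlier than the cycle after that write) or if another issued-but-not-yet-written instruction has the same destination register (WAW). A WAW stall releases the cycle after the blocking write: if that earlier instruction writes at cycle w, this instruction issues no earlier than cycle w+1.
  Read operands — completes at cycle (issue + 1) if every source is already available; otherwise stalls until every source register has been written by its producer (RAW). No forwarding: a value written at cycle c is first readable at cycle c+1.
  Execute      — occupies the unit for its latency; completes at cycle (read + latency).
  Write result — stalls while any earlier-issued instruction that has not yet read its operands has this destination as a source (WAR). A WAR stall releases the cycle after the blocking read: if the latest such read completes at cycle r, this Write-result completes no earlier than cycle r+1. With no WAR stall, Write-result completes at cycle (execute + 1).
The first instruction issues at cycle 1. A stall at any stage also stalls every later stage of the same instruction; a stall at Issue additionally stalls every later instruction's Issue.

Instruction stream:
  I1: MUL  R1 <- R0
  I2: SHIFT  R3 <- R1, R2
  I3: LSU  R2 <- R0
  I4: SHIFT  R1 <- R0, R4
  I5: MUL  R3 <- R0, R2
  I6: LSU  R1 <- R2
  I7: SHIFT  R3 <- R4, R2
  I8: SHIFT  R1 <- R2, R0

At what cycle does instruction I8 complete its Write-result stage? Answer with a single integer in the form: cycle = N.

[I1] 1/2/8/9
[I2] 2/10/11/12  (RAW R1: wait I1 write@9)
[I3] 3/4/5/11  (WAR R2: wait I2 read@10)
[I4] 13/14/15/16  (struct: SHIFT busy until I2 writes@12)
[I5] 14/15/21/22
[I6] 17/18/19/20  (WAW R1: wait I4 write@16)
[I7] 23/24/25/26  (WAW R3: wait I5 write@22)
[I8] 27/28/29/30  (struct: SHIFT busy until I7 writes@26)

cycle = 30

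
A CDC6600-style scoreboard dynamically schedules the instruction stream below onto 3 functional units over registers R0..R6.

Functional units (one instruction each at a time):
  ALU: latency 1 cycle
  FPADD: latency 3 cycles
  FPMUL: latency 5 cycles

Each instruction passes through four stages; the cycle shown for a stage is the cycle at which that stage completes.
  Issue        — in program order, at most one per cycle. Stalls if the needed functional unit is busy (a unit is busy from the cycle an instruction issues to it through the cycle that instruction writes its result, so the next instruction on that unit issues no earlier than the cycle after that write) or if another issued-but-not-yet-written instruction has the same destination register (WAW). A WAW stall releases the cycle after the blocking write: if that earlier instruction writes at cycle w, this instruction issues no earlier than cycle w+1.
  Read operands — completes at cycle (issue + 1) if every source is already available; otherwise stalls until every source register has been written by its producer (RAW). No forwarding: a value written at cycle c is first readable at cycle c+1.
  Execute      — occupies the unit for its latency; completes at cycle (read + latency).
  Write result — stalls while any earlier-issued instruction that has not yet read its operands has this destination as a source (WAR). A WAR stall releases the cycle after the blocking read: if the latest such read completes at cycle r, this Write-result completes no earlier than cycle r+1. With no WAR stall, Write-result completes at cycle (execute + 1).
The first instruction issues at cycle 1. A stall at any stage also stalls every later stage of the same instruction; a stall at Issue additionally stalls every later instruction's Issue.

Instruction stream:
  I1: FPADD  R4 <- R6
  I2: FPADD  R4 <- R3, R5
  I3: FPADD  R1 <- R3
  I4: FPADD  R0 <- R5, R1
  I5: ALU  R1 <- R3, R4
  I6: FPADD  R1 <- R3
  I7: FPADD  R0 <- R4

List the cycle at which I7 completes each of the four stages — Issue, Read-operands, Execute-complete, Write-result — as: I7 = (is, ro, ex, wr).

c1: I1 issues→FPADD
c2: I1 reads
c5: I1 exec-done
c6: I1 writes R4
c7: I2 issues→FPADD
c8: I2 reads
c11: I2 exec-done
c12: I2 writes R4
c13: I3 issues→FPADD
c14: I3 reads
c17: I3 exec-done
c18: I3 writes R1
c19: I4 issues→FPADD
c20: I4 reads; I5 issues→ALU
c21: I5 reads
c22: I5 exec-done
c23: I4 exec-done; I5 writes R1
c24: I4 writes R0
c25: I6 issues→FPADD
c26: I6 reads
c29: I6 exec-done
c30: I6 writes R1
c31: I7 issues→FPADD
c32: I7 reads
c35: I7 exec-done
c36: I7 writes R0

I7 = (31, 32, 35, 36)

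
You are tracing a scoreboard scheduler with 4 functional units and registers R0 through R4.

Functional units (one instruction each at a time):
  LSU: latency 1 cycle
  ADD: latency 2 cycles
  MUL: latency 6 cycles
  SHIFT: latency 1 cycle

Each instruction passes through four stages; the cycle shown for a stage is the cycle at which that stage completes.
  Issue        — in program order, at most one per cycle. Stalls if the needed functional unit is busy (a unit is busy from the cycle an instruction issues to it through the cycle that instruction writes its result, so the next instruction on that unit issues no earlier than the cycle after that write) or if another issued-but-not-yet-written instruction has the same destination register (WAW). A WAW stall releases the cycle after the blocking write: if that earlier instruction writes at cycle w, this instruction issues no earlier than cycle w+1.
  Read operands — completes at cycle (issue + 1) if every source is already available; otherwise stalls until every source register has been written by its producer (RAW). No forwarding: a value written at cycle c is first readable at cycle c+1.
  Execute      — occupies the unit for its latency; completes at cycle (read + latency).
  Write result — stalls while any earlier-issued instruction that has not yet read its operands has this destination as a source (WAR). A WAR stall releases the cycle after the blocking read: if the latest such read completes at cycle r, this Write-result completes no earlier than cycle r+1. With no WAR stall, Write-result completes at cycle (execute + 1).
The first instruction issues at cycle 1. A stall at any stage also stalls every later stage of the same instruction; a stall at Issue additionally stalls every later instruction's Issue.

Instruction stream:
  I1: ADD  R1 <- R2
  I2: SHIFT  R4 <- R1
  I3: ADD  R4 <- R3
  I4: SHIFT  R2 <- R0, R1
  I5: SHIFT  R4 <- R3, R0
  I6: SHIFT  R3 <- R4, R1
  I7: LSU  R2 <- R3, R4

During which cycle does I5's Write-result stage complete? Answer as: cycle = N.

cycle 1: I1 issues→ADD
cycle 2: I1 reads · I2 issues→SHIFT
cycle 4: I1 exec-done
cycle 5: I1 writes R1
cycle 6: I2 reads
cycle 7: I2 exec-done
cycle 8: I2 writes R4
cycle 9: I3 issues→ADD
cycle 10: I3 reads · I4 issues→SHIFT
cycle 11: I4 reads
cycle 12: I3 exec-done · I4 exec-done
cycle 13: I3 writes R4 · I4 writes R2
cycle 14: I5 issues→SHIFT
cycle 15: I5 reads
cycle 16: I5 exec-done
cycle 17: I5 writes R4
cycle 18: I6 issues→SHIFT
cycle 19: I6 reads · I7 issues→LSU
cycle 20: I6 exec-done
cycle 21: I6 writes R3
cycle 22: I7 reads
cycle 23: I7 exec-done
cycle 24: I7 writes R2

cycle = 17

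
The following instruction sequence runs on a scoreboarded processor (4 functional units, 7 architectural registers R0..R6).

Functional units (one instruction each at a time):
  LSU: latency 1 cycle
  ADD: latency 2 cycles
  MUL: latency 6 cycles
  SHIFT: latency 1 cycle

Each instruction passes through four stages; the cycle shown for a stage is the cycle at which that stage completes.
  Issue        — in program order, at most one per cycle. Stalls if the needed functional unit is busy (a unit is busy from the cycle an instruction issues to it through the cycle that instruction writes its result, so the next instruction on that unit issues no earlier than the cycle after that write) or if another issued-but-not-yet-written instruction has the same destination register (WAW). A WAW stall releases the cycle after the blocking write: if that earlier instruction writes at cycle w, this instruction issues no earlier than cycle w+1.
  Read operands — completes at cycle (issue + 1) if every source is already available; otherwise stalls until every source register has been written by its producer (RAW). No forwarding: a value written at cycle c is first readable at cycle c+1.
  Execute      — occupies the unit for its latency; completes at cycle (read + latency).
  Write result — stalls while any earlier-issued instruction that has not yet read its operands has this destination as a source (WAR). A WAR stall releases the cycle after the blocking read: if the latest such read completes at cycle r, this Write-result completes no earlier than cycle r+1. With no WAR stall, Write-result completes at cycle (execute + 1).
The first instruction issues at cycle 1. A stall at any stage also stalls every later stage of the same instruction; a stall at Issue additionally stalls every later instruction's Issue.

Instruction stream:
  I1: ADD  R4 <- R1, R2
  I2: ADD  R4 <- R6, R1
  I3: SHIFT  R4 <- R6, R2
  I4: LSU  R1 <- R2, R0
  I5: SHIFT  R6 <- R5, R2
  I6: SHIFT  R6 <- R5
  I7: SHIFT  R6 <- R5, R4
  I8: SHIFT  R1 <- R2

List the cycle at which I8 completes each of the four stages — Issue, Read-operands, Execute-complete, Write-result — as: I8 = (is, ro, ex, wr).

t=1  issue I1 (ADD)
t=2  I1 read-ops
t=4  I1 finished on ADD
t=5  I1→R4
t=6  issue I2 (ADD)
t=7  I2 read-ops
t=9  I2 finished on ADD
t=10  I2→R4
t=11  issue I3 (SHIFT)
t=12  I3 read-ops, issue I4 (LSU)
t=13  I3 finished on SHIFT, I4 read-ops
t=14  I3→R4, I4 finished on LSU
t=15  I4→R1, issue I5 (SHIFT)
t=16  I5 read-ops
t=17  I5 finished on SHIFT
t=18  I5→R6
t=19  issue I6 (SHIFT)
t=20  I6 read-ops
t=21  I6 finished on SHIFT
t=22  I6→R6
t=23  issue I7 (SHIFT)
t=24  I7 read-ops
t=25  I7 finished on SHIFT
t=26  I7→R6
t=27  issue I8 (SHIFT)
t=28  I8 read-ops
t=29  I8 finished on SHIFT
t=30  I8→R1

I8 = (27, 28, 29, 30)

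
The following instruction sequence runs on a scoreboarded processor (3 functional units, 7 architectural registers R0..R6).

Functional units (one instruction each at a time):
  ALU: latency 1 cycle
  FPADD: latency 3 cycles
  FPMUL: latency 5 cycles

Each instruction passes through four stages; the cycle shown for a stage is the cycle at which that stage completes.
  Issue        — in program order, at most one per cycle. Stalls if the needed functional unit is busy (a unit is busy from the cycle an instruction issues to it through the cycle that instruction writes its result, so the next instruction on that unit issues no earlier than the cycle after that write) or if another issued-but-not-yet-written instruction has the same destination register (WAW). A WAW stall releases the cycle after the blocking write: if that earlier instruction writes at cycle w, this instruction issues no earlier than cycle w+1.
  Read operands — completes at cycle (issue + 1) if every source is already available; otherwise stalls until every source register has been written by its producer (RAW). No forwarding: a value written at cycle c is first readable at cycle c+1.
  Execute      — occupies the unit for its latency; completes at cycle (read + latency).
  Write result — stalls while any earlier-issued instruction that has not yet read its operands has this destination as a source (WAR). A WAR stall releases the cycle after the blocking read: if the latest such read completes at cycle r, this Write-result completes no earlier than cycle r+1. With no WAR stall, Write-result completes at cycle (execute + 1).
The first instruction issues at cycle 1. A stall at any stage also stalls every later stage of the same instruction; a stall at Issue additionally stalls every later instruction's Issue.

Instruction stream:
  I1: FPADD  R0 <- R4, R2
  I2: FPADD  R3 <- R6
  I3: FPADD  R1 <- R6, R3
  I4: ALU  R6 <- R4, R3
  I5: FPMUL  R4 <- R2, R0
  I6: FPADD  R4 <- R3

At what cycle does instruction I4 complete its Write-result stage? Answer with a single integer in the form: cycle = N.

cycle = 17

cycle 1: I1 issues→FPADD
cycle 2: I1 reads
cycle 5: I1 exec-done
cycle 6: I1 writes R0
cycle 7: I2 issues→FPADD
cycle 8: I2 reads
cycle 11: I2 exec-done
cycle 12: I2 writes R3
cycle 13: I3 issues→FPADD
cycle 14: I3 reads · I4 issues→ALU
cycle 15: I4 reads · I5 issues→FPMUL
cycle 16: I4 exec-done · I5 reads
cycle 17: I3 exec-done · I4 writes R6
cycle 18: I3 writes R1
cycle 21: I5 exec-done
cycle 22: I5 writes R4
cycle 23: I6 issues→FPADD
cycle 24: I6 reads
cycle 27: I6 exec-done
cycle 28: I6 writes R4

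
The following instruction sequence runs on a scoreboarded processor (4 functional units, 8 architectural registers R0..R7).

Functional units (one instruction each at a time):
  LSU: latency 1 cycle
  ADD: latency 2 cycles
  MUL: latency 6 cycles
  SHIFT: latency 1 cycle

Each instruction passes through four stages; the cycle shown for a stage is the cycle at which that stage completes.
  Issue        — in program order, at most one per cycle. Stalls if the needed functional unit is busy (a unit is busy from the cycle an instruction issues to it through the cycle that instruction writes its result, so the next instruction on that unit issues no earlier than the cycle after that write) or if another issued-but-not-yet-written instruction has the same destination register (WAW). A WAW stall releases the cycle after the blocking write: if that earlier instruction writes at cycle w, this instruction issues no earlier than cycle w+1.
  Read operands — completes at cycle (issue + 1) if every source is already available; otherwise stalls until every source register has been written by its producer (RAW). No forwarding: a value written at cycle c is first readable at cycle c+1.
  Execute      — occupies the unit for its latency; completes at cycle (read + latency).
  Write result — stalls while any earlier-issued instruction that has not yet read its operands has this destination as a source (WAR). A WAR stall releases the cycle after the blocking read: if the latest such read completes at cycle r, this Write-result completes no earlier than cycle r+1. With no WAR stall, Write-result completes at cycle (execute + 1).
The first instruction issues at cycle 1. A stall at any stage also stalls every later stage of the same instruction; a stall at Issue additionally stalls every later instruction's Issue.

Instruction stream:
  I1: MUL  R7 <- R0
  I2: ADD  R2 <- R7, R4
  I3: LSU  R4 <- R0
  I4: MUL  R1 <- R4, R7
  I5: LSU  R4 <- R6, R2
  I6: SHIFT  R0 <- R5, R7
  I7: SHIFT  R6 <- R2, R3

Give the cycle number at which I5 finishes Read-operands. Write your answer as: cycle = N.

t=1  I1 issues→MUL
t=2  I1 reads | I2 issues→ADD
t=3  I3 issues→LSU
t=4  I3 reads
t=5  I3 exec-done
t=8  I1 exec-done
t=9  I1 writes R7
t=10  I2 reads | I4 issues→MUL
t=11  I3 writes R4
t=12  I2 exec-done | I4 reads | I5 issues→LSU
t=13  I2 writes R2 | I6 issues→SHIFT
t=14  I5 reads | I6 reads
t=15  I5 exec-done | I6 exec-done
t=16  I5 writes R4 | I6 writes R0
t=17  I7 issues→SHIFT
t=18  I4 exec-done | I7 reads
t=19  I4 writes R1 | I7 exec-done
t=20  I7 writes R6

cycle = 14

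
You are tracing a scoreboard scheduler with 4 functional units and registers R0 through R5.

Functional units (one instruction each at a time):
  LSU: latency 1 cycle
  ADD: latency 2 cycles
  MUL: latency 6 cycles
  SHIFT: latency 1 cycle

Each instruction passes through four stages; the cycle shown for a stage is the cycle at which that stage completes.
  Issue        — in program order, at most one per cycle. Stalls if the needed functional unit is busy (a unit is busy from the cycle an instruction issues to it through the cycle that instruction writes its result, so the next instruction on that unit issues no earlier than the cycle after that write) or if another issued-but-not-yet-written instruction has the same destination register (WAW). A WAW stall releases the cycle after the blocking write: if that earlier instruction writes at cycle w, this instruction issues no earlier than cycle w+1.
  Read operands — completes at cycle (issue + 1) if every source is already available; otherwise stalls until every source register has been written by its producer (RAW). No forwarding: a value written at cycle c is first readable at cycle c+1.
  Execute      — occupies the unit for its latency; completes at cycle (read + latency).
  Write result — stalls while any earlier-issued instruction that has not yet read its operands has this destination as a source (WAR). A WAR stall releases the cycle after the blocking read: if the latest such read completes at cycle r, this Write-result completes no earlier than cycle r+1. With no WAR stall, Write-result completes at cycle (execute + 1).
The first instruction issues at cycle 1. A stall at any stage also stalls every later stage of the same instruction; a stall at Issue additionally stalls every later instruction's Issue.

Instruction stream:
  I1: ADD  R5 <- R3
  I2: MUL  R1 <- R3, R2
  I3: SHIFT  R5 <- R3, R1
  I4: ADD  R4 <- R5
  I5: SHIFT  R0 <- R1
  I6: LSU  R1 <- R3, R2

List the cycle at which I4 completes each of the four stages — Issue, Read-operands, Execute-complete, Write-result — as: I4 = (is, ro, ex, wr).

I4 = (7, 14, 16, 17)

cycle 1: issue I1 (ADD)
cycle 2: I1 read-ops · issue I2 (MUL)
cycle 3: I2 read-ops
cycle 4: I1 finished on ADD
cycle 5: I1→R5
cycle 6: issue I3 (SHIFT)
cycle 7: issue I4 (ADD)
cycle 9: I2 finished on MUL
cycle 10: I2→R1
cycle 11: I3 read-ops
cycle 12: I3 finished on SHIFT
cycle 13: I3→R5
cycle 14: I4 read-ops · issue I5 (SHIFT)
cycle 15: I5 read-ops · issue I6 (LSU)
cycle 16: I4 finished on ADD · I5 finished on SHIFT · I6 read-ops
cycle 17: I4→R4 · I5→R0 · I6 finished on LSU
cycle 18: I6→R1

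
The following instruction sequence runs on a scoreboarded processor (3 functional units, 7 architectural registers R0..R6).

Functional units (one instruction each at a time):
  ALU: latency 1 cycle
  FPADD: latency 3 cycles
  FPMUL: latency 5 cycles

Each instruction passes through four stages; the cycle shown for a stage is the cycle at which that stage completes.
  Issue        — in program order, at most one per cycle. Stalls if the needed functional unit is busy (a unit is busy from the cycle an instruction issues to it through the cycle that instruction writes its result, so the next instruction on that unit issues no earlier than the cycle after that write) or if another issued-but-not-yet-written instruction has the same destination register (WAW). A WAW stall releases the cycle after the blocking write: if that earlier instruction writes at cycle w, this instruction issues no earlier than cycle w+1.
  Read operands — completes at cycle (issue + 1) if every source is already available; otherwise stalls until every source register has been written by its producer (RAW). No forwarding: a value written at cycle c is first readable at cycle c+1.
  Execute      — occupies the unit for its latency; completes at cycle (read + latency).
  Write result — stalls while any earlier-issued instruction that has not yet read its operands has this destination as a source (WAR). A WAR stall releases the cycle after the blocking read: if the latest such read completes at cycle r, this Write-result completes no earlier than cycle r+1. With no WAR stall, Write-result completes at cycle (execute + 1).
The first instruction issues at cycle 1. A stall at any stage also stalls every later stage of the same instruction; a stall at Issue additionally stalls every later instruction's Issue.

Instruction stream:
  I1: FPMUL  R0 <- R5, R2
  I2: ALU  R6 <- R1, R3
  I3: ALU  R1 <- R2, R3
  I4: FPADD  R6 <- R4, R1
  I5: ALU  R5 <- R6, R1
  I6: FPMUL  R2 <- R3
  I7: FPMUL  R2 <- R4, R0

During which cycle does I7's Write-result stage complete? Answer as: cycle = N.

cycle = 26

I1 -> (1, 2, 7, 8)
I2 -> (2, 3, 4, 5)
I3 -> (6, 7, 8, 9)  // struct: ALU busy until I2 writes@5
I4 -> (7, 10, 13, 14)  // RAW R1: wait I3 write@9
I5 -> (10, 15, 16, 17)  // struct: ALU busy until I3 writes@9, RAW R6: wait I4 write@14
I6 -> (11, 12, 17, 18)
I7 -> (19, 20, 25, 26)  // struct: FPMUL busy until I6 writes@18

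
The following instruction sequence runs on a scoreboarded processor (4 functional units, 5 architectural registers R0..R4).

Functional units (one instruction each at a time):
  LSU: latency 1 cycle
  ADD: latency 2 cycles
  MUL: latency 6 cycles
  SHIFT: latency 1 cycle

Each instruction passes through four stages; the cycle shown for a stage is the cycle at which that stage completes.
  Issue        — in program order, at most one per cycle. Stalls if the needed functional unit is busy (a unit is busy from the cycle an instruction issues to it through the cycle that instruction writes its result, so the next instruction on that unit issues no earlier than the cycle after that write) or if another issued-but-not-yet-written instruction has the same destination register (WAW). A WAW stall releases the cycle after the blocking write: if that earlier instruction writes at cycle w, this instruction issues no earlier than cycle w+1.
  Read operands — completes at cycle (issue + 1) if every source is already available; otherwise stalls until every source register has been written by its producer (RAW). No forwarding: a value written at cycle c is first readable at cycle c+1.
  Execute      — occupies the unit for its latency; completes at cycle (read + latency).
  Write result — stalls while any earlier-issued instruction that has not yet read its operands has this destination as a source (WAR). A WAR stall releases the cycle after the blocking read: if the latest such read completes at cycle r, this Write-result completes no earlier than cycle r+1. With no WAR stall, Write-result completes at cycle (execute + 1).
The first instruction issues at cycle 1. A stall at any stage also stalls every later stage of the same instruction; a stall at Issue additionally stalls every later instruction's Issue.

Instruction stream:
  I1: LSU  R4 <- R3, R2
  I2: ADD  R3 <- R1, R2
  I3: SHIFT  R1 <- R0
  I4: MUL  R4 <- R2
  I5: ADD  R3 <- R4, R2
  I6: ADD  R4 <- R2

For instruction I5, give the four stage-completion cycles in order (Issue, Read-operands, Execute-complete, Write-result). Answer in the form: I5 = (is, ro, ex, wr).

I5 = (7, 14, 16, 17)

c1: I1 dispatched to LSU
c2: I1 operands ready · I2 dispatched to ADD
c3: I1 complete · I2 operands ready · I3 dispatched to SHIFT
c4: R4←I1 · I3 operands ready
c5: I2 complete · I3 complete · I4 dispatched to MUL
c6: R3←I2 · R1←I3 · I4 operands ready
c7: I5 dispatched to ADD
c12: I4 complete
c13: R4←I4
c14: I5 operands ready
c16: I5 complete
c17: R3←I5
c18: I6 dispatched to ADD
c19: I6 operands ready
c21: I6 complete
c22: R4←I6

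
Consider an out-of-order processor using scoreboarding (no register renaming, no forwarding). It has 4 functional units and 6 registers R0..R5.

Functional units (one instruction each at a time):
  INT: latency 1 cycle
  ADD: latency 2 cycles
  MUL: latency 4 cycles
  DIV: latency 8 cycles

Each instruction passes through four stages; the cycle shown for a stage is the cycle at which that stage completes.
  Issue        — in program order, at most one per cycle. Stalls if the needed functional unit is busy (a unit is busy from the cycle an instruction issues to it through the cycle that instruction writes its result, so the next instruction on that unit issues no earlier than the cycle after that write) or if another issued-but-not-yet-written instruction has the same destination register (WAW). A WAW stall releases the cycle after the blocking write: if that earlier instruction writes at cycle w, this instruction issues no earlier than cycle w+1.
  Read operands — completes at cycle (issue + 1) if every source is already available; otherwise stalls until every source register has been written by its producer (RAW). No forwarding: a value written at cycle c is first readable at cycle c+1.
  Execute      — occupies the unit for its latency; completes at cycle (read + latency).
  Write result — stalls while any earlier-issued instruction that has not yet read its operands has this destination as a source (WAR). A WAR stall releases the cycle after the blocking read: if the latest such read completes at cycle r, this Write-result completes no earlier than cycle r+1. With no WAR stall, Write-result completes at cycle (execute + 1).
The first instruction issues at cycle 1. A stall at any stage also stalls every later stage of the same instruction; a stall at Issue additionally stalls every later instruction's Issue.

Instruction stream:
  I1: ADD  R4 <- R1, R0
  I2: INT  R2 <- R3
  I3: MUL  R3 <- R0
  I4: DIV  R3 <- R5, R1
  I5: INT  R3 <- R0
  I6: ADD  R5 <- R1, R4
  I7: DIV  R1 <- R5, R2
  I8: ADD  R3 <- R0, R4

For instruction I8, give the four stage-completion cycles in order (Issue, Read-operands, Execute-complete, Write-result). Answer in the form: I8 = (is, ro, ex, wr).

I8 = (27, 28, 30, 31)

  I1 | 1 | 2 | 4 | 5
  I2 | 2 | 3 | 4 | 5
  I3 | 3 | 4 | 8 | 9
  I4 | 10 | 11 | 19 | 20   WAW R3: wait I3 write@9
  I5 | 21 | 22 | 23 | 24   WAW R3: wait I4 write@20
  I6 | 22 | 23 | 25 | 26
  I7 | 23 | 27 | 35 | 36   RAW R5: wait I6 write@26
  I8 | 27 | 28 | 30 | 31   struct: ADD busy until I6 writes@26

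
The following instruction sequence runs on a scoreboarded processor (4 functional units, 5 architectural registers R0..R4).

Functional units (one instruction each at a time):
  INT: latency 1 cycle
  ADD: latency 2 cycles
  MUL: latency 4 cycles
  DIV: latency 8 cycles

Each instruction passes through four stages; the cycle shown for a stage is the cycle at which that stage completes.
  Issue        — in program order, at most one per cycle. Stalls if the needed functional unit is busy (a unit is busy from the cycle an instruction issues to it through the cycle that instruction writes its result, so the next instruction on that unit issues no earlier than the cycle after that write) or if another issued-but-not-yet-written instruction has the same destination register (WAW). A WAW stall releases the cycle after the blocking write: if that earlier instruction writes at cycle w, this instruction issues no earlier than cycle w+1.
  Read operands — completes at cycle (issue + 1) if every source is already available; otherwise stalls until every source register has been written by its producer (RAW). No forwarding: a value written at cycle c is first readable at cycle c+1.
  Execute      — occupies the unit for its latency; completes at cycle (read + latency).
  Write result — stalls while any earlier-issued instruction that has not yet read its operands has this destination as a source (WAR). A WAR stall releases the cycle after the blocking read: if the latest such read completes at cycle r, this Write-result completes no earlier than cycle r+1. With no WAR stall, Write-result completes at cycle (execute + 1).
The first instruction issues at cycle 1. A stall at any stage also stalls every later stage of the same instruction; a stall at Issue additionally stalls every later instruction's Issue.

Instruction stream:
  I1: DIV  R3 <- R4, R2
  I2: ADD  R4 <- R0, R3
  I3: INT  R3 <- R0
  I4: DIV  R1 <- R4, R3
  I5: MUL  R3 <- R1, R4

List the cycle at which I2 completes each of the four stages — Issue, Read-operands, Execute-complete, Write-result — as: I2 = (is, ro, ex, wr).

I2 = (2, 12, 14, 15)

[1] I1 dispatched to DIV
[2] I1 operands ready · I2 dispatched to ADD
[10] I1 complete
[11] R3←I1
[12] I2 operands ready · I3 dispatched to INT
[13] I3 operands ready · I4 dispatched to DIV
[14] I2 complete · I3 complete
[15] R4←I2 · R3←I3
[16] I4 operands ready · I5 dispatched to MUL
[24] I4 complete
[25] R1←I4
[26] I5 operands ready
[30] I5 complete
[31] R3←I5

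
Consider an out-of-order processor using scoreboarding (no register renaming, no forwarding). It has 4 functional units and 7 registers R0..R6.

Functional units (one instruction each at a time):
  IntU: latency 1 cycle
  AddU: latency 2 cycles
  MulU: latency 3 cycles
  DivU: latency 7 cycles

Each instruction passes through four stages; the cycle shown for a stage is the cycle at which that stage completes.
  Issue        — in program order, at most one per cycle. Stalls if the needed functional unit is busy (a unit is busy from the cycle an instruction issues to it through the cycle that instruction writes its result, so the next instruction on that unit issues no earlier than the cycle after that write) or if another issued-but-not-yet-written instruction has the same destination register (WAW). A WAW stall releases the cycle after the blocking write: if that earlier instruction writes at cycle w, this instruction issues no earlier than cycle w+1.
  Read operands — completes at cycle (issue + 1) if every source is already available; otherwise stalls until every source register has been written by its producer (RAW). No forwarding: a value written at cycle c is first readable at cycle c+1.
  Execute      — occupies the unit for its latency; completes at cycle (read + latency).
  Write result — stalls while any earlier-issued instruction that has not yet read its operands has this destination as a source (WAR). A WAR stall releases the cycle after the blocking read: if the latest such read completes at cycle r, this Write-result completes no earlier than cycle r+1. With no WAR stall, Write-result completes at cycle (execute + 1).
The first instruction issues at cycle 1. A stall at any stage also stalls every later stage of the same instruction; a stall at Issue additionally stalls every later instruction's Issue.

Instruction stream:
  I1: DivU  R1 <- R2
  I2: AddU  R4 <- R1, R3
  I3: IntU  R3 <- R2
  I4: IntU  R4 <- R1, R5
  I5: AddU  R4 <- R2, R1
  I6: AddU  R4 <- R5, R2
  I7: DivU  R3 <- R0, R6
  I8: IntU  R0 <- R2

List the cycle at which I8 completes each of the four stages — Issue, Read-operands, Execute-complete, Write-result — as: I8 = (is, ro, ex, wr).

I8 = (26, 27, 28, 29)

  I1 | 1 | 2 | 9 | 10
  I2 | 2 | 11 | 13 | 14   RAW R1: wait I1 write@10
  I3 | 3 | 4 | 5 | 12   WAR R3: wait I2 read@11
  I4 | 15 | 16 | 17 | 18   WAW R4: wait I2 write@14
  I5 | 19 | 20 | 22 | 23   WAW R4: wait I4 write@18
  I6 | 24 | 25 | 27 | 28   struct: AddU busy until I5 writes@23
  I7 | 25 | 26 | 33 | 34
  I8 | 26 | 27 | 28 | 29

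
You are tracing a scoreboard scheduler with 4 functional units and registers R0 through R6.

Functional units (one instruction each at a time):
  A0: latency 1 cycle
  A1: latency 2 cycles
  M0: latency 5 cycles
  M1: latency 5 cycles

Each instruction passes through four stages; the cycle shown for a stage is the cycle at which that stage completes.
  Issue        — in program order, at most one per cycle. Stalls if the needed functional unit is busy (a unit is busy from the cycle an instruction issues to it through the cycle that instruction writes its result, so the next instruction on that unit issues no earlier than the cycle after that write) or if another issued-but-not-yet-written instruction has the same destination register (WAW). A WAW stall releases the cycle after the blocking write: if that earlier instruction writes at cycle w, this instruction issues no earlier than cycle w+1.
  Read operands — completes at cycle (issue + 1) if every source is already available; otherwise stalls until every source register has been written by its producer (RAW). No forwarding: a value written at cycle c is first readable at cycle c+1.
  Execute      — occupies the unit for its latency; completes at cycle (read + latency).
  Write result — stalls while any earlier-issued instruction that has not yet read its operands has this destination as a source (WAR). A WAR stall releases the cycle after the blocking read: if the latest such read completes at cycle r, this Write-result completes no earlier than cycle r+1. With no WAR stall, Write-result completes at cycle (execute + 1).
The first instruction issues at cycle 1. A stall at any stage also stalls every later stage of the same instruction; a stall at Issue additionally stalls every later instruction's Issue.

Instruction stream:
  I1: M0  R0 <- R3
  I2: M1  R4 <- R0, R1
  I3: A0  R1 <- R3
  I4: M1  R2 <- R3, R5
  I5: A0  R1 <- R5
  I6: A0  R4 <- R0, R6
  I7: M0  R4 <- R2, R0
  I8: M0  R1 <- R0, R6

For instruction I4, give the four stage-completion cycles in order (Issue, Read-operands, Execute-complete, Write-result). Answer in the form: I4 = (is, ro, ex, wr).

I4 = (16, 17, 22, 23)

[1] I1 issues→M0
[2] I1 reads, I2 issues→M1
[3] I3 issues→A0
[4] I3 reads
[5] I3 exec-done
[7] I1 exec-done
[8] I1 writes R0
[9] I2 reads
[10] I3 writes R1
[14] I2 exec-done
[15] I2 writes R4
[16] I4 issues→M1
[17] I4 reads, I5 issues→A0
[18] I5 reads
[19] I5 exec-done
[20] I5 writes R1
[21] I6 issues→A0
[22] I4 exec-done, I6 reads
[23] I4 writes R2, I6 exec-done
[24] I6 writes R4
[25] I7 issues→M0
[26] I7 reads
[31] I7 exec-done
[32] I7 writes R4
[33] I8 issues→M0
[34] I8 reads
[39] I8 exec-done
[40] I8 writes R1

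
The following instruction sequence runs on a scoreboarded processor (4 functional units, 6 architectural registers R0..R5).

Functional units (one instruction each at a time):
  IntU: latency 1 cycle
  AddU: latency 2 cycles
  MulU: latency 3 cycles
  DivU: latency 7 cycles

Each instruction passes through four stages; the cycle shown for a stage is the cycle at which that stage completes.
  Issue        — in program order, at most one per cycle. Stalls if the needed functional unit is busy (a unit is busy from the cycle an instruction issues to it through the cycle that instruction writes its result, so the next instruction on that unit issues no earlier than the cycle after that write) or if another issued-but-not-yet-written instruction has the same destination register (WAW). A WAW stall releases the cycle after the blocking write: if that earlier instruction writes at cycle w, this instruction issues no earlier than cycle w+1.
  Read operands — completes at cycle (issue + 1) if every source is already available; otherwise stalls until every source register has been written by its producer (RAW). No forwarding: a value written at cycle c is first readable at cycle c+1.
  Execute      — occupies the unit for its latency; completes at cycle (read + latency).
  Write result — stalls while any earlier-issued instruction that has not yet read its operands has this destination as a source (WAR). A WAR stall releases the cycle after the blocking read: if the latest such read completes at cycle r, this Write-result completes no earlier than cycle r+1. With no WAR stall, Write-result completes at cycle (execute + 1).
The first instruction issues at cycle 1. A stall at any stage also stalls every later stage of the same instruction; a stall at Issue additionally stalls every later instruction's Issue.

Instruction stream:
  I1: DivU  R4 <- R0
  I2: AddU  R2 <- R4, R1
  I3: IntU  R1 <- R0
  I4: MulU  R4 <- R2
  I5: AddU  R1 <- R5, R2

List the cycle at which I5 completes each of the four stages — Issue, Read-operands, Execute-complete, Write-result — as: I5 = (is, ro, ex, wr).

I5 = (15, 16, 18, 19)

c1: I1 issues→DivU
c2: I1 reads | I2 issues→AddU
c3: I3 issues→IntU
c4: I3 reads
c5: I3 exec-done
c9: I1 exec-done
c10: I1 writes R4
c11: I2 reads | I4 issues→MulU
c12: I3 writes R1
c13: I2 exec-done
c14: I2 writes R2
c15: I4 reads | I5 issues→AddU
c16: I5 reads
c18: I4 exec-done | I5 exec-done
c19: I4 writes R4 | I5 writes R1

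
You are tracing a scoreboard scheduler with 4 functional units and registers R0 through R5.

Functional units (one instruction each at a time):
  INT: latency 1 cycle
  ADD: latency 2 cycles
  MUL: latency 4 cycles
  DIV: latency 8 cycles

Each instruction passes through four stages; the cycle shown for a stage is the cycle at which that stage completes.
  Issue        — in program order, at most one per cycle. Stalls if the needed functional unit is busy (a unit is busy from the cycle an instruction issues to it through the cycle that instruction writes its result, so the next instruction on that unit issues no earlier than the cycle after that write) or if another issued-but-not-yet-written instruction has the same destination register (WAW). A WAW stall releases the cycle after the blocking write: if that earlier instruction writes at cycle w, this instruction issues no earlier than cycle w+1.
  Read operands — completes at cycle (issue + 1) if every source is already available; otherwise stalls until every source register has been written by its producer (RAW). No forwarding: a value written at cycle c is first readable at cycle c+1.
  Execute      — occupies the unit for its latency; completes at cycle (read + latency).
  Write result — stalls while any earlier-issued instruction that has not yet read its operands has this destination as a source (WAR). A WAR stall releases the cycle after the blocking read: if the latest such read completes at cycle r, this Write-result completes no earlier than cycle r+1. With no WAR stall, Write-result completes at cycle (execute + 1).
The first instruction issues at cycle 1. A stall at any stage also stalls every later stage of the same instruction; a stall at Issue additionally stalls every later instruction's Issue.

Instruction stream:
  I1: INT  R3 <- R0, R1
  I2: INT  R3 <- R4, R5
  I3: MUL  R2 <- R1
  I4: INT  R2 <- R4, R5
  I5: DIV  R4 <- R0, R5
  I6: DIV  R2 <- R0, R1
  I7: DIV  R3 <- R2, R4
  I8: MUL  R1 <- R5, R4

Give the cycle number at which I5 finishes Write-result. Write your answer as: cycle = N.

cycle = 24

1) issue 1, read 2, done 3, write 4
2) issue 5, read 6, done 7, write 8  <struct: INT busy until I1 writes@4>
3) issue 6, read 7, done 11, write 12
4) issue 13, read 14, done 15, write 16  <WAW R2: wait I3 write@12>
5) issue 14, read 15, done 23, write 24
6) issue 25, read 26, done 34, write 35  <struct: DIV busy until I5 writes@24>
7) issue 36, read 37, done 45, write 46  <struct: DIV busy until I6 writes@35>
8) issue 37, read 38, done 42, write 43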